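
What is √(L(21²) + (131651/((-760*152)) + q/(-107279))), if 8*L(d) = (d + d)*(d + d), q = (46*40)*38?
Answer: √646391743142536039345/81532040 ≈ 311.83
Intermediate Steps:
q = 69920 (q = 1840*38 = 69920)
L(d) = d²/2 (L(d) = ((d + d)*(d + d))/8 = ((2*d)*(2*d))/8 = (4*d²)/8 = d²/2)
√(L(21²) + (131651/((-760*152)) + q/(-107279))) = √((21²)²/2 + (131651/((-760*152)) + 69920/(-107279))) = √((½)*441² + (131651/(-115520) + 69920*(-1/107279))) = √((½)*194481 + (131651*(-1/115520) - 69920/107279)) = √(194481/2 + (-6929/6080 - 69920/107279)) = √(194481/2 - 1168449791/652256320) = √(63424562235169/652256320) = √646391743142536039345/81532040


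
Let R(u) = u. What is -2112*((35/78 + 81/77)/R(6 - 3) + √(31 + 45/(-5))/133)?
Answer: -288416/273 - 2112*√22/133 ≈ -1131.0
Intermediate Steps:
-2112*((35/78 + 81/77)/R(6 - 3) + √(31 + 45/(-5))/133) = -2112*((35/78 + 81/77)/(6 - 3) + √(31 + 45/(-5))/133) = -2112*((35*(1/78) + 81*(1/77))/3 + √(31 + 45*(-⅕))*(1/133)) = -2112*((35/78 + 81/77)*(⅓) + √(31 - 9)*(1/133)) = -2112*((9013/6006)*(⅓) + √22*(1/133)) = -2112*(9013/18018 + √22/133) = -288416/273 - 2112*√22/133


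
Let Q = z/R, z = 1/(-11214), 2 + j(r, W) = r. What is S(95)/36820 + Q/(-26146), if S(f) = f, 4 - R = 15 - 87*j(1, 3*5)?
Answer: 19497882463/7556968862856 ≈ 0.0025801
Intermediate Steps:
j(r, W) = -2 + r
R = -98 (R = 4 - (15 - 87*(-2 + 1)) = 4 - (15 - 87*(-1)) = 4 - (15 + 87) = 4 - 1*102 = 4 - 102 = -98)
z = -1/11214 ≈ -8.9174e-5
Q = 1/1098972 (Q = -1/11214/(-98) = -1/11214*(-1/98) = 1/1098972 ≈ 9.0994e-7)
S(95)/36820 + Q/(-26146) = 95/36820 + (1/1098972)/(-26146) = 95*(1/36820) + (1/1098972)*(-1/26146) = 19/7364 - 1/28733721912 = 19497882463/7556968862856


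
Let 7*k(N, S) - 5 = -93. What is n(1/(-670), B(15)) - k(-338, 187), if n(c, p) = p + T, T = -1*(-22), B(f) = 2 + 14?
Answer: 354/7 ≈ 50.571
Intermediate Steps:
k(N, S) = -88/7 (k(N, S) = 5/7 + (1/7)*(-93) = 5/7 - 93/7 = -88/7)
B(f) = 16
T = 22
n(c, p) = 22 + p (n(c, p) = p + 22 = 22 + p)
n(1/(-670), B(15)) - k(-338, 187) = (22 + 16) - 1*(-88/7) = 38 + 88/7 = 354/7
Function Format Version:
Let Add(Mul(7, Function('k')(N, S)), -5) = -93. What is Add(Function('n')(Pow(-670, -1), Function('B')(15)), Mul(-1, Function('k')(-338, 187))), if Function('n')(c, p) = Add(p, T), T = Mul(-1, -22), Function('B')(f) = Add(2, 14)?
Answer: Rational(354, 7) ≈ 50.571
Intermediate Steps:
Function('k')(N, S) = Rational(-88, 7) (Function('k')(N, S) = Add(Rational(5, 7), Mul(Rational(1, 7), -93)) = Add(Rational(5, 7), Rational(-93, 7)) = Rational(-88, 7))
Function('B')(f) = 16
T = 22
Function('n')(c, p) = Add(22, p) (Function('n')(c, p) = Add(p, 22) = Add(22, p))
Add(Function('n')(Pow(-670, -1), Function('B')(15)), Mul(-1, Function('k')(-338, 187))) = Add(Add(22, 16), Mul(-1, Rational(-88, 7))) = Add(38, Rational(88, 7)) = Rational(354, 7)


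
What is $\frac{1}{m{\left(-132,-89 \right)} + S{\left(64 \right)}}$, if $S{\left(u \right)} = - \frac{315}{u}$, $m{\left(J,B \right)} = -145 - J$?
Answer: $- \frac{64}{1147} \approx -0.055798$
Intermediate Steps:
$\frac{1}{m{\left(-132,-89 \right)} + S{\left(64 \right)}} = \frac{1}{\left(-145 - -132\right) - \frac{315}{64}} = \frac{1}{\left(-145 + 132\right) - \frac{315}{64}} = \frac{1}{-13 - \frac{315}{64}} = \frac{1}{- \frac{1147}{64}} = - \frac{64}{1147}$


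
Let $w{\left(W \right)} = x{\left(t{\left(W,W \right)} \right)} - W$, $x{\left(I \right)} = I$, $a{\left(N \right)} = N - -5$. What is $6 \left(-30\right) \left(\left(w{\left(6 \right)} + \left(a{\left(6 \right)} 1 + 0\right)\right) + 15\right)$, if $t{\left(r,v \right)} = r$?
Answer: $-4680$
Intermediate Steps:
$a{\left(N \right)} = 5 + N$ ($a{\left(N \right)} = N + 5 = 5 + N$)
$w{\left(W \right)} = 0$ ($w{\left(W \right)} = W - W = 0$)
$6 \left(-30\right) \left(\left(w{\left(6 \right)} + \left(a{\left(6 \right)} 1 + 0\right)\right) + 15\right) = 6 \left(-30\right) \left(\left(0 + \left(\left(5 + 6\right) 1 + 0\right)\right) + 15\right) = - 180 \left(\left(0 + \left(11 \cdot 1 + 0\right)\right) + 15\right) = - 180 \left(\left(0 + \left(11 + 0\right)\right) + 15\right) = - 180 \left(\left(0 + 11\right) + 15\right) = - 180 \left(11 + 15\right) = \left(-180\right) 26 = -4680$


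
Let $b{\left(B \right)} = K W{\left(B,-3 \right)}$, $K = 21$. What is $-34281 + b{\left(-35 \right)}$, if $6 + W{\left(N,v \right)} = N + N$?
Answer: $-35877$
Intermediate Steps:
$W{\left(N,v \right)} = -6 + 2 N$ ($W{\left(N,v \right)} = -6 + \left(N + N\right) = -6 + 2 N$)
$b{\left(B \right)} = -126 + 42 B$ ($b{\left(B \right)} = 21 \left(-6 + 2 B\right) = -126 + 42 B$)
$-34281 + b{\left(-35 \right)} = -34281 + \left(-126 + 42 \left(-35\right)\right) = -34281 - 1596 = -35877$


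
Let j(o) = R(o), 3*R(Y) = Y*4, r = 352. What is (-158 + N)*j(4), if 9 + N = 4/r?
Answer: -29390/33 ≈ -890.61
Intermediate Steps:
R(Y) = 4*Y/3 (R(Y) = (Y*4)/3 = (4*Y)/3 = 4*Y/3)
j(o) = 4*o/3
N = -791/88 (N = -9 + 4/352 = -9 + 4*(1/352) = -9 + 1/88 = -791/88 ≈ -8.9886)
(-158 + N)*j(4) = (-158 - 791/88)*((4/3)*4) = -14695/88*16/3 = -29390/33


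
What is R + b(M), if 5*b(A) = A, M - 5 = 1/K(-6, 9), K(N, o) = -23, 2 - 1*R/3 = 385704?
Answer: -133067076/115 ≈ -1.1571e+6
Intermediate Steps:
R = -1157106 (R = 6 - 3*385704 = 6 - 1157112 = -1157106)
M = 114/23 (M = 5 + 1/(-23) = 5 - 1/23 = 114/23 ≈ 4.9565)
b(A) = A/5
R + b(M) = -1157106 + (1/5)*(114/23) = -1157106 + 114/115 = -133067076/115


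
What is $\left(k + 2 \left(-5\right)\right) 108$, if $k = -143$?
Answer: $-16524$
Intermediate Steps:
$\left(k + 2 \left(-5\right)\right) 108 = \left(-143 + 2 \left(-5\right)\right) 108 = \left(-143 - 10\right) 108 = \left(-153\right) 108 = -16524$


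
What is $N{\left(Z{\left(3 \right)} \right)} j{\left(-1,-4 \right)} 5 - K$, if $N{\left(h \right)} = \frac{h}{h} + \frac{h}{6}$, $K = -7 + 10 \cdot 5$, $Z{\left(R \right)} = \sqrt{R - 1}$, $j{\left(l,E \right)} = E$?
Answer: $-63 - \frac{10 \sqrt{2}}{3} \approx -67.714$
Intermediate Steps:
$Z{\left(R \right)} = \sqrt{-1 + R}$
$K = 43$ ($K = -7 + 50 = 43$)
$N{\left(h \right)} = 1 + \frac{h}{6}$ ($N{\left(h \right)} = 1 + h \frac{1}{6} = 1 + \frac{h}{6}$)
$N{\left(Z{\left(3 \right)} \right)} j{\left(-1,-4 \right)} 5 - K = \left(1 + \frac{\sqrt{-1 + 3}}{6}\right) \left(-4\right) 5 - 43 = \left(1 + \frac{\sqrt{2}}{6}\right) \left(-4\right) 5 - 43 = \left(-4 - \frac{2 \sqrt{2}}{3}\right) 5 - 43 = \left(-20 - \frac{10 \sqrt{2}}{3}\right) - 43 = -63 - \frac{10 \sqrt{2}}{3}$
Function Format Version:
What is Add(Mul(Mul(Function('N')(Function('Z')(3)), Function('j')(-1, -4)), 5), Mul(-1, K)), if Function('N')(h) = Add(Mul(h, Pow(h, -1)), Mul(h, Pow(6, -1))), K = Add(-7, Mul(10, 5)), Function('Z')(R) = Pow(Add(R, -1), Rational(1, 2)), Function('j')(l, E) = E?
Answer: Add(-63, Mul(Rational(-10, 3), Pow(2, Rational(1, 2)))) ≈ -67.714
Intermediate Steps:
Function('Z')(R) = Pow(Add(-1, R), Rational(1, 2))
K = 43 (K = Add(-7, 50) = 43)
Function('N')(h) = Add(1, Mul(Rational(1, 6), h)) (Function('N')(h) = Add(1, Mul(h, Rational(1, 6))) = Add(1, Mul(Rational(1, 6), h)))
Add(Mul(Mul(Function('N')(Function('Z')(3)), Function('j')(-1, -4)), 5), Mul(-1, K)) = Add(Mul(Mul(Add(1, Mul(Rational(1, 6), Pow(Add(-1, 3), Rational(1, 2)))), -4), 5), Mul(-1, 43)) = Add(Mul(Mul(Add(1, Mul(Rational(1, 6), Pow(2, Rational(1, 2)))), -4), 5), -43) = Add(Mul(Add(-4, Mul(Rational(-2, 3), Pow(2, Rational(1, 2)))), 5), -43) = Add(Add(-20, Mul(Rational(-10, 3), Pow(2, Rational(1, 2)))), -43) = Add(-63, Mul(Rational(-10, 3), Pow(2, Rational(1, 2))))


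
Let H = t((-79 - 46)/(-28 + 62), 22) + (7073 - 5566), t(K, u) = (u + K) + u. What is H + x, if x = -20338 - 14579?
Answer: -1134569/34 ≈ -33370.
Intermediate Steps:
t(K, u) = K + 2*u (t(K, u) = (K + u) + u = K + 2*u)
x = -34917
H = 52609/34 (H = ((-79 - 46)/(-28 + 62) + 2*22) + (7073 - 5566) = (-125/34 + 44) + 1507 = 1371/34 + 1507 = 52609/34 ≈ 1547.3)
H + x = 52609/34 - 34917 = -1134569/34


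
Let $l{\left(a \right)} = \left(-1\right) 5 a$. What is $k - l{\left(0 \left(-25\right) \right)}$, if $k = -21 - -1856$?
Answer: $1835$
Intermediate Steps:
$l{\left(a \right)} = - 5 a$
$k = 1835$ ($k = -21 + 1856 = 1835$)
$k - l{\left(0 \left(-25\right) \right)} = 1835 - - 5 \cdot 0 \left(-25\right) = 1835 - \left(-5\right) 0 = 1835 - 0 = 1835 + 0 = 1835$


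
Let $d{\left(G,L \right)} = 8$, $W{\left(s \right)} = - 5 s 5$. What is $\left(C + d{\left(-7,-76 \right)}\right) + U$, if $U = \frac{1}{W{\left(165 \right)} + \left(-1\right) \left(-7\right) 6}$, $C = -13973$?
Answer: $- \frac{57019096}{4083} \approx -13965.0$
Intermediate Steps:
$W{\left(s \right)} = - 25 s$
$U = - \frac{1}{4083}$ ($U = \frac{1}{\left(-25\right) 165 + \left(-1\right) \left(-7\right) 6} = \frac{1}{-4125 + 7 \cdot 6} = \frac{1}{-4125 + 42} = \frac{1}{-4083} = - \frac{1}{4083} \approx -0.00024492$)
$\left(C + d{\left(-7,-76 \right)}\right) + U = \left(-13973 + 8\right) - \frac{1}{4083} = -13965 - \frac{1}{4083} = - \frac{57019096}{4083}$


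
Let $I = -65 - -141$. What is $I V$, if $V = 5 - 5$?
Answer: $0$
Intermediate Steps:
$I = 76$ ($I = -65 + 141 = 76$)
$V = 0$ ($V = 5 - 5 = 0$)
$I V = 76 \cdot 0 = 0$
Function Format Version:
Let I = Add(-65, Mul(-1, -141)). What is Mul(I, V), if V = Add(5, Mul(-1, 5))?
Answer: 0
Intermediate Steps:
I = 76 (I = Add(-65, 141) = 76)
V = 0 (V = Add(5, -5) = 0)
Mul(I, V) = Mul(76, 0) = 0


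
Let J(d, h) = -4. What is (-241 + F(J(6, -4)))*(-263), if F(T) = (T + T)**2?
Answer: 46551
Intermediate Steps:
F(T) = 4*T**2 (F(T) = (2*T)**2 = 4*T**2)
(-241 + F(J(6, -4)))*(-263) = (-241 + 4*(-4)**2)*(-263) = (-241 + 4*16)*(-263) = (-241 + 64)*(-263) = -177*(-263) = 46551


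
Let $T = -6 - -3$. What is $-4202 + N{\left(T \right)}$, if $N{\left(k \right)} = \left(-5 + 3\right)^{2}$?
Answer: $-4198$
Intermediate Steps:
$T = -3$ ($T = -6 + 3 = -3$)
$N{\left(k \right)} = 4$ ($N{\left(k \right)} = \left(-2\right)^{2} = 4$)
$-4202 + N{\left(T \right)} = -4202 + 4 = -4198$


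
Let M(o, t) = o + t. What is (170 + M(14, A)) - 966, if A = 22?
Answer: -760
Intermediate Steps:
(170 + M(14, A)) - 966 = (170 + (14 + 22)) - 966 = (170 + 36) - 966 = 206 - 966 = -760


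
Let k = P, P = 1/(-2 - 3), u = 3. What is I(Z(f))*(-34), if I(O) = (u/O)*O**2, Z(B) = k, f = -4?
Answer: 102/5 ≈ 20.400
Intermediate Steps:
P = -1/5 (P = 1/(-5) = -1/5 ≈ -0.20000)
k = -1/5 ≈ -0.20000
Z(B) = -1/5
I(O) = 3*O (I(O) = (3/O)*O**2 = 3*O)
I(Z(f))*(-34) = (3*(-1/5))*(-34) = -3/5*(-34) = 102/5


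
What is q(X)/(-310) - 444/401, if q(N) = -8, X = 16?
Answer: -67216/62155 ≈ -1.0814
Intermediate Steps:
q(X)/(-310) - 444/401 = -8/(-310) - 444/401 = -8*(-1/310) - 444*1/401 = 4/155 - 444/401 = -67216/62155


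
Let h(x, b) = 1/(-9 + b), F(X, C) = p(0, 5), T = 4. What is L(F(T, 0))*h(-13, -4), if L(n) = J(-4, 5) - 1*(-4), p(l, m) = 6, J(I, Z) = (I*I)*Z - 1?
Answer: -83/13 ≈ -6.3846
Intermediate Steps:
J(I, Z) = -1 + Z*I² (J(I, Z) = I²*Z - 1 = Z*I² - 1 = -1 + Z*I²)
F(X, C) = 6
L(n) = 83 (L(n) = (-1 + 5*(-4)²) - 1*(-4) = (-1 + 5*16) + 4 = (-1 + 80) + 4 = 79 + 4 = 83)
L(F(T, 0))*h(-13, -4) = 83/(-9 - 4) = 83/(-13) = 83*(-1/13) = -83/13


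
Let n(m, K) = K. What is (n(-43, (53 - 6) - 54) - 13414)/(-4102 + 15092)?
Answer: -13421/10990 ≈ -1.2212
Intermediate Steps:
(n(-43, (53 - 6) - 54) - 13414)/(-4102 + 15092) = (((53 - 6) - 54) - 13414)/(-4102 + 15092) = ((47 - 54) - 13414)/10990 = (-7 - 13414)*(1/10990) = -13421*1/10990 = -13421/10990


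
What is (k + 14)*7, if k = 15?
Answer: 203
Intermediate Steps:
(k + 14)*7 = (15 + 14)*7 = 29*7 = 203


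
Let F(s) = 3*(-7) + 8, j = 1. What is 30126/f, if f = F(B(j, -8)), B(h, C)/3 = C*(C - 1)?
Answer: -30126/13 ≈ -2317.4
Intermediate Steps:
B(h, C) = 3*C*(-1 + C) (B(h, C) = 3*(C*(C - 1)) = 3*(C*(-1 + C)) = 3*C*(-1 + C))
F(s) = -13 (F(s) = -21 + 8 = -13)
f = -13
30126/f = 30126/(-13) = 30126*(-1/13) = -30126/13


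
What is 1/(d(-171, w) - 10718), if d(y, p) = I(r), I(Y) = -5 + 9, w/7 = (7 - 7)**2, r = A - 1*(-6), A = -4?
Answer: -1/10714 ≈ -9.3336e-5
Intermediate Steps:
r = 2 (r = -4 - 1*(-6) = -4 + 6 = 2)
w = 0 (w = 7*(7 - 7)**2 = 7*0**2 = 7*0 = 0)
I(Y) = 4
d(y, p) = 4
1/(d(-171, w) - 10718) = 1/(4 - 10718) = 1/(-10714) = -1/10714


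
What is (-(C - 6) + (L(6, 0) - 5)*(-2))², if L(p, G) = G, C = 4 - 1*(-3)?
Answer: 81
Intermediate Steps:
C = 7 (C = 4 + 3 = 7)
(-(C - 6) + (L(6, 0) - 5)*(-2))² = (-(7 - 6) + (0 - 5)*(-2))² = (-1*1 - 5*(-2))² = (-1 + 10)² = 9² = 81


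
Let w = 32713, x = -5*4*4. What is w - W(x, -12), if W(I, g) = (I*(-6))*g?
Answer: 38473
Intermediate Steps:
x = -80 (x = -20*4 = -80)
W(I, g) = -6*I*g (W(I, g) = (-6*I)*g = -6*I*g)
w - W(x, -12) = 32713 - (-6)*(-80)*(-12) = 32713 - 1*(-5760) = 32713 + 5760 = 38473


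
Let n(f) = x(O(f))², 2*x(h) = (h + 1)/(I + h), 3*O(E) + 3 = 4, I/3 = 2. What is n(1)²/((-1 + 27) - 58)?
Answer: -1/260642 ≈ -3.8367e-6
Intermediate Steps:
I = 6 (I = 3*2 = 6)
O(E) = ⅓ (O(E) = -1 + (⅓)*4 = -1 + 4/3 = ⅓)
x(h) = (1 + h)/(2*(6 + h)) (x(h) = ((h + 1)/(6 + h))/2 = ((1 + h)/(6 + h))/2 = (1 + h)/(2*(6 + h)))
n(f) = 4/361 (n(f) = ((1 + ⅓)/(2*(6 + ⅓)))² = ((½)*(4/3)/(19/3))² = ((½)*(3/19)*(4/3))² = (2/19)² = 4/361)
n(1)²/((-1 + 27) - 58) = (4/361)²/((-1 + 27) - 58) = 16/(130321*(26 - 58)) = (16/130321)/(-32) = (16/130321)*(-1/32) = -1/260642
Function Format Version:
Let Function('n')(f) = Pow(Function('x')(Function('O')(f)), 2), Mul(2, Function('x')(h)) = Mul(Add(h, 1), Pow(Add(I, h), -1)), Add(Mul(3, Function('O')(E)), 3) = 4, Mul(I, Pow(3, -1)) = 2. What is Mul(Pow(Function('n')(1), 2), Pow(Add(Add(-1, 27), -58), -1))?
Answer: Rational(-1, 260642) ≈ -3.8367e-6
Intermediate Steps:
I = 6 (I = Mul(3, 2) = 6)
Function('O')(E) = Rational(1, 3) (Function('O')(E) = Add(-1, Mul(Rational(1, 3), 4)) = Add(-1, Rational(4, 3)) = Rational(1, 3))
Function('x')(h) = Mul(Rational(1, 2), Pow(Add(6, h), -1), Add(1, h)) (Function('x')(h) = Mul(Rational(1, 2), Mul(Add(h, 1), Pow(Add(6, h), -1))) = Mul(Rational(1, 2), Mul(Add(1, h), Pow(Add(6, h), -1))) = Mul(Rational(1, 2), Mul(Pow(Add(6, h), -1), Add(1, h))) = Mul(Rational(1, 2), Pow(Add(6, h), -1), Add(1, h)))
Function('n')(f) = Rational(4, 361) (Function('n')(f) = Pow(Mul(Rational(1, 2), Pow(Add(6, Rational(1, 3)), -1), Add(1, Rational(1, 3))), 2) = Pow(Mul(Rational(1, 2), Pow(Rational(19, 3), -1), Rational(4, 3)), 2) = Pow(Mul(Rational(1, 2), Rational(3, 19), Rational(4, 3)), 2) = Pow(Rational(2, 19), 2) = Rational(4, 361))
Mul(Pow(Function('n')(1), 2), Pow(Add(Add(-1, 27), -58), -1)) = Mul(Pow(Rational(4, 361), 2), Pow(Add(Add(-1, 27), -58), -1)) = Mul(Rational(16, 130321), Pow(Add(26, -58), -1)) = Mul(Rational(16, 130321), Pow(-32, -1)) = Mul(Rational(16, 130321), Rational(-1, 32)) = Rational(-1, 260642)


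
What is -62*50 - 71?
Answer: -3171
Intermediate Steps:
-62*50 - 71 = -3100 - 71 = -3171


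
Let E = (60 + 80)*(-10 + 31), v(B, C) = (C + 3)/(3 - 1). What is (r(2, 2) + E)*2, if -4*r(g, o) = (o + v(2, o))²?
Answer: 46959/8 ≈ 5869.9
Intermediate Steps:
v(B, C) = 3/2 + C/2 (v(B, C) = (3 + C)/2 = (3 + C)*(½) = 3/2 + C/2)
r(g, o) = -(3/2 + 3*o/2)²/4 (r(g, o) = -(o + (3/2 + o/2))²/4 = -(3/2 + 3*o/2)²/4)
E = 2940 (E = 140*21 = 2940)
(r(2, 2) + E)*2 = (-9*(1 + 2)²/16 + 2940)*2 = (-9/16*3² + 2940)*2 = (-9/16*9 + 2940)*2 = (-81/16 + 2940)*2 = (46959/16)*2 = 46959/8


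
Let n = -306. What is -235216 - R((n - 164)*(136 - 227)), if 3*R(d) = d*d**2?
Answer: -78238002638648/3 ≈ -2.6079e+13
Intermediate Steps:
R(d) = d**3/3 (R(d) = (d*d**2)/3 = d**3/3)
-235216 - R((n - 164)*(136 - 227)) = -235216 - ((-306 - 164)*(136 - 227))**3/3 = -235216 - (-470*(-91))**3/3 = -235216 - 42770**3/3 = -235216 - 78238001933000/3 = -78238002638648/3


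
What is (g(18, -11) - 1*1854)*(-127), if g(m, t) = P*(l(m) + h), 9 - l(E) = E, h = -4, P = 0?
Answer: 235458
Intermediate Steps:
l(E) = 9 - E
g(m, t) = 0 (g(m, t) = 0*((9 - m) - 4) = 0*(5 - m) = 0)
(g(18, -11) - 1*1854)*(-127) = (0 - 1*1854)*(-127) = (0 - 1854)*(-127) = -1854*(-127) = 235458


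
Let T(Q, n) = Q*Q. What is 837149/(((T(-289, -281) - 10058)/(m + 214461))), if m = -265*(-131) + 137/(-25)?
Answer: 5214821291187/1836575 ≈ 2.8394e+6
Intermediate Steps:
T(Q, n) = Q²
m = 867738/25 (m = 34715 + 137*(-1/25) = 34715 - 137/25 = 867738/25 ≈ 34710.)
837149/(((T(-289, -281) - 10058)/(m + 214461))) = 837149/((((-289)² - 10058)/(867738/25 + 214461))) = 837149/(((83521 - 10058)/(6229263/25))) = 837149/((73463*(25/6229263))) = 837149/(1836575/6229263) = 837149*(6229263/1836575) = 5214821291187/1836575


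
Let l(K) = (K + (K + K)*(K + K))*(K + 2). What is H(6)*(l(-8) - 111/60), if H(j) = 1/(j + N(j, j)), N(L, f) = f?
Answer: -29797/240 ≈ -124.15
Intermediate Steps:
H(j) = 1/(2*j) (H(j) = 1/(j + j) = 1/(2*j))
l(K) = (2 + K)*(K + 4*K²) (l(K) = (K + (2*K)*(2*K))*(2 + K) = (K + 4*K²)*(2 + K) = (2 + K)*(K + 4*K²))
H(6)*(l(-8) - 111/60) = ((½)/6)*(-8*(2 + 4*(-8)² + 9*(-8)) - 111/60) = ((½)*(⅙))*(-8*(2 + 4*64 - 72) - 111*1/60) = (-8*(2 + 256 - 72) - 37/20)/12 = (-8*186 - 37/20)/12 = (-1488 - 37/20)/12 = (1/12)*(-29797/20) = -29797/240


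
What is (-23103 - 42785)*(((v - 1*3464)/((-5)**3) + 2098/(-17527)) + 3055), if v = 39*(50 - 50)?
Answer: -444979510264864/2190875 ≈ -2.0311e+8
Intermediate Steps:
v = 0 (v = 39*0 = 0)
(-23103 - 42785)*(((v - 1*3464)/((-5)**3) + 2098/(-17527)) + 3055) = (-23103 - 42785)*(((0 - 1*3464)/((-5)**3) + 2098/(-17527)) + 3055) = -65888*(((0 - 3464)/(-125) + 2098*(-1/17527)) + 3055) = -65888*((-3464*(-1/125) - 2098/17527) + 3055) = -65888*((3464/125 - 2098/17527) + 3055) = -65888*(60451278/2190875 + 3055) = -65888*6753574403/2190875 = -444979510264864/2190875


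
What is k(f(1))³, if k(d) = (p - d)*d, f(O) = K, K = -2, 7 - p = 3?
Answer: -1728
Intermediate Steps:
p = 4 (p = 7 - 1*3 = 7 - 3 = 4)
f(O) = -2
k(d) = d*(4 - d) (k(d) = (4 - d)*d = d*(4 - d))
k(f(1))³ = (-2*(4 - 1*(-2)))³ = (-2*(4 + 2))³ = (-2*6)³ = (-12)³ = -1728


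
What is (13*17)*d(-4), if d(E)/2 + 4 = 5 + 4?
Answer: 2210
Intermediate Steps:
d(E) = 10 (d(E) = -8 + 2*(5 + 4) = -8 + 2*9 = -8 + 18 = 10)
(13*17)*d(-4) = (13*17)*10 = 221*10 = 2210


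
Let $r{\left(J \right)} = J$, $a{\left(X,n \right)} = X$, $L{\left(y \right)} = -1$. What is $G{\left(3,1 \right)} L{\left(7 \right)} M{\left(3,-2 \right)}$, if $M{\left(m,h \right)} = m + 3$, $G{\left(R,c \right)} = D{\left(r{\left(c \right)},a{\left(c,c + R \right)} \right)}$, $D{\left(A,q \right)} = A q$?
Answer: $-6$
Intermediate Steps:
$G{\left(R,c \right)} = c^{2}$ ($G{\left(R,c \right)} = c c = c^{2}$)
$M{\left(m,h \right)} = 3 + m$
$G{\left(3,1 \right)} L{\left(7 \right)} M{\left(3,-2 \right)} = 1^{2} \left(-1\right) \left(3 + 3\right) = 1 \left(-1\right) 6 = \left(-1\right) 6 = -6$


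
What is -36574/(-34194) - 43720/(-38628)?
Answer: 121155923/55035243 ≈ 2.2014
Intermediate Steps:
-36574/(-34194) - 43720/(-38628) = -36574*(-1/34194) - 43720*(-1/38628) = 18287/17097 + 10930/9657 = 121155923/55035243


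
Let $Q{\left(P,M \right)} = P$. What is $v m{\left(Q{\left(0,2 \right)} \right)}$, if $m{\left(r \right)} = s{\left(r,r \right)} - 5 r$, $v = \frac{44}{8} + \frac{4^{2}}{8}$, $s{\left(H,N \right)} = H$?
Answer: $0$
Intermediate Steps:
$v = \frac{15}{2}$ ($v = 44 \cdot \frac{1}{8} + 16 \cdot \frac{1}{8} = \frac{11}{2} + 2 = \frac{15}{2} \approx 7.5$)
$m{\left(r \right)} = - 4 r$ ($m{\left(r \right)} = r - 5 r = - 4 r$)
$v m{\left(Q{\left(0,2 \right)} \right)} = \frac{15 \left(\left(-4\right) 0\right)}{2} = \frac{15}{2} \cdot 0 = 0$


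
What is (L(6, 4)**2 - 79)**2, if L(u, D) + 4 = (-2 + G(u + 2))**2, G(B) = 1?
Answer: 4900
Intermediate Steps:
L(u, D) = -3 (L(u, D) = -4 + (-2 + 1)**2 = -4 + (-1)**2 = -4 + 1 = -3)
(L(6, 4)**2 - 79)**2 = ((-3)**2 - 79)**2 = (9 - 79)**2 = (-70)**2 = 4900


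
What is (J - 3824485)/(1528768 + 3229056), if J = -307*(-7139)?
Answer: -408203/1189456 ≈ -0.34318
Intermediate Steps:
J = 2191673
(J - 3824485)/(1528768 + 3229056) = (2191673 - 3824485)/(1528768 + 3229056) = -1632812/4757824 = -1632812*1/4757824 = -408203/1189456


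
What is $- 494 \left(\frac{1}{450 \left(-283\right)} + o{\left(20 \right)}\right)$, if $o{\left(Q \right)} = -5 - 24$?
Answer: $\frac{912208297}{63675} \approx 14326.0$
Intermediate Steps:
$o{\left(Q \right)} = -29$ ($o{\left(Q \right)} = -5 - 24 = -29$)
$- 494 \left(\frac{1}{450 \left(-283\right)} + o{\left(20 \right)}\right) = - 494 \left(\frac{1}{450 \left(-283\right)} - 29\right) = - 494 \left(\frac{1}{450} \left(- \frac{1}{283}\right) - 29\right) = - 494 \left(- \frac{1}{127350} - 29\right) = \left(-494\right) \left(- \frac{3693151}{127350}\right) = \frac{912208297}{63675}$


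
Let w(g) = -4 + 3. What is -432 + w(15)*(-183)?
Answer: -249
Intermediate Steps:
w(g) = -1
-432 + w(15)*(-183) = -432 - 1*(-183) = -432 + 183 = -249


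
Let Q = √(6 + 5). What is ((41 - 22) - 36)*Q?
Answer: -17*√11 ≈ -56.383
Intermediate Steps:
Q = √11 ≈ 3.3166
((41 - 22) - 36)*Q = ((41 - 22) - 36)*√11 = (19 - 36)*√11 = -17*√11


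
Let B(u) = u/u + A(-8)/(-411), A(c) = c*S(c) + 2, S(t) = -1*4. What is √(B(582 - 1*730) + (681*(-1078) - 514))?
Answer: 5*I*√4963784685/411 ≈ 857.11*I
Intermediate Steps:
S(t) = -4
A(c) = 2 - 4*c (A(c) = c*(-4) + 2 = -4*c + 2 = 2 - 4*c)
B(u) = 377/411 (B(u) = u/u + (2 - 4*(-8))/(-411) = 1 + (2 + 32)*(-1/411) = 1 + 34*(-1/411) = 1 - 34/411 = 377/411)
√(B(582 - 1*730) + (681*(-1078) - 514)) = √(377/411 + (681*(-1078) - 514)) = √(377/411 + (-734118 - 514)) = √(377/411 - 734632) = √(-301933375/411) = 5*I*√4963784685/411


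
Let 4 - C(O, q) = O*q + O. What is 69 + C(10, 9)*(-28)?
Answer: 2757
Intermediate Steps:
C(O, q) = 4 - O - O*q (C(O, q) = 4 - (O*q + O) = 4 - (O + O*q) = 4 + (-O - O*q) = 4 - O - O*q)
69 + C(10, 9)*(-28) = 69 + (4 - 1*10 - 1*10*9)*(-28) = 69 + (4 - 10 - 90)*(-28) = 69 - 96*(-28) = 69 + 2688 = 2757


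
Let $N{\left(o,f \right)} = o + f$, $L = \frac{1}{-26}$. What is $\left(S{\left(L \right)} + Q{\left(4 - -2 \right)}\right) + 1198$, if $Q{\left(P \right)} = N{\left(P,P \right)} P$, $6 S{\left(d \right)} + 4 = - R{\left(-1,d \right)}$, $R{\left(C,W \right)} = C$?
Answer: $\frac{2539}{2} \approx 1269.5$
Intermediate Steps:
$L = - \frac{1}{26} \approx -0.038462$
$S{\left(d \right)} = - \frac{1}{2}$ ($S{\left(d \right)} = - \frac{2}{3} + \frac{\left(-1\right) \left(-1\right)}{6} = - \frac{2}{3} + \frac{1}{6} \cdot 1 = - \frac{2}{3} + \frac{1}{6} = - \frac{1}{2}$)
$N{\left(o,f \right)} = f + o$
$Q{\left(P \right)} = 2 P^{2}$ ($Q{\left(P \right)} = \left(P + P\right) P = 2 P P = 2 P^{2}$)
$\left(S{\left(L \right)} + Q{\left(4 - -2 \right)}\right) + 1198 = \left(- \frac{1}{2} + 2 \left(4 - -2\right)^{2}\right) + 1198 = \left(- \frac{1}{2} + 2 \left(4 + 2\right)^{2}\right) + 1198 = \left(- \frac{1}{2} + 2 \cdot 6^{2}\right) + 1198 = \left(- \frac{1}{2} + 2 \cdot 36\right) + 1198 = \left(- \frac{1}{2} + 72\right) + 1198 = \frac{143}{2} + 1198 = \frac{2539}{2}$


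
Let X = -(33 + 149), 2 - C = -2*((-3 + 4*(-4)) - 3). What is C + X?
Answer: -224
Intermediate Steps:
C = -42 (C = 2 - (-2)*((-3 + 4*(-4)) - 3) = 2 - (-2)*((-3 - 16) - 3) = 2 - (-2)*(-19 - 3) = 2 - (-2)*(-22) = 2 - 1*44 = 2 - 44 = -42)
X = -182 (X = -1*182 = -182)
C + X = -42 - 182 = -224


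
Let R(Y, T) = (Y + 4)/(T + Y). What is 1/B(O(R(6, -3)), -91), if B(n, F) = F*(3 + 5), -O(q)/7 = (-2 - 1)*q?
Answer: -1/728 ≈ -0.0013736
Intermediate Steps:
R(Y, T) = (4 + Y)/(T + Y)
O(q) = 21*q (O(q) = -7*(-2 - 1)*q = -(-21)*q = 21*q)
B(n, F) = 8*F (B(n, F) = F*8 = 8*F)
1/B(O(R(6, -3)), -91) = 1/(8*(-91)) = 1/(-728) = -1/728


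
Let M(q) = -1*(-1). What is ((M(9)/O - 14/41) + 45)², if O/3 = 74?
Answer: 165260949529/82846404 ≈ 1994.8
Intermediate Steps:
M(q) = 1
O = 222 (O = 3*74 = 222)
((M(9)/O - 14/41) + 45)² = ((1/222 - 14/41) + 45)² = (-3067/9102 + 45)² = (406523/9102)² = 165260949529/82846404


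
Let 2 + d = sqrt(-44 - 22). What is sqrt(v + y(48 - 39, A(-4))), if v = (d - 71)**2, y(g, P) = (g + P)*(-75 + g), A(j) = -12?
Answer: sqrt(5461 - 146*I*sqrt(66)) ≈ 74.328 - 7.9789*I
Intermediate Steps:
d = -2 + I*sqrt(66) (d = -2 + sqrt(-44 - 22) = -2 + sqrt(-66) = -2 + I*sqrt(66) ≈ -2.0 + 8.124*I)
y(g, P) = (-75 + g)*(P + g) (y(g, P) = (P + g)*(-75 + g) = (-75 + g)*(P + g))
v = (-73 + I*sqrt(66))**2 (v = ((-2 + I*sqrt(66)) - 71)**2 = (-73 + I*sqrt(66))**2 ≈ 5263.0 - 1186.1*I)
sqrt(v + y(48 - 39, A(-4))) = sqrt((73 - I*sqrt(66))**2 + ((48 - 39)**2 - 75*(-12) - 75*(48 - 39) - 12*(48 - 39))) = sqrt((73 - I*sqrt(66))**2 + (9**2 + 900 - 75*9 - 12*9)) = sqrt((73 - I*sqrt(66))**2 + (81 + 900 - 675 - 108)) = sqrt((73 - I*sqrt(66))**2 + 198) = sqrt(198 + (73 - I*sqrt(66))**2)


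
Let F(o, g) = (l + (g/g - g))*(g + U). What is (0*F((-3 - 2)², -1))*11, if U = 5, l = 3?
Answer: 0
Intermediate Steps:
F(o, g) = (4 - g)*(5 + g) (F(o, g) = (3 + (g/g - g))*(g + 5) = (3 + (1 - g))*(5 + g) = (4 - g)*(5 + g))
(0*F((-3 - 2)², -1))*11 = (0*(20 - 1*(-1) - 1*(-1)²))*11 = (0*(20 + 1 - 1*1))*11 = (0*(20 + 1 - 1))*11 = (0*20)*11 = 0*11 = 0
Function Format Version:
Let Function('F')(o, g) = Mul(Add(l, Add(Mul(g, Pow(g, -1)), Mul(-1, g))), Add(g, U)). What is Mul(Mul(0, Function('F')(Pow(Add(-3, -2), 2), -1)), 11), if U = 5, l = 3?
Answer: 0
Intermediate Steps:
Function('F')(o, g) = Mul(Add(4, Mul(-1, g)), Add(5, g)) (Function('F')(o, g) = Mul(Add(3, Add(Mul(g, Pow(g, -1)), Mul(-1, g))), Add(g, 5)) = Mul(Add(3, Add(1, Mul(-1, g))), Add(5, g)) = Mul(Add(4, Mul(-1, g)), Add(5, g)))
Mul(Mul(0, Function('F')(Pow(Add(-3, -2), 2), -1)), 11) = Mul(Mul(0, Add(20, Mul(-1, -1), Mul(-1, Pow(-1, 2)))), 11) = Mul(Mul(0, Add(20, 1, Mul(-1, 1))), 11) = Mul(Mul(0, Add(20, 1, -1)), 11) = Mul(Mul(0, 20), 11) = Mul(0, 11) = 0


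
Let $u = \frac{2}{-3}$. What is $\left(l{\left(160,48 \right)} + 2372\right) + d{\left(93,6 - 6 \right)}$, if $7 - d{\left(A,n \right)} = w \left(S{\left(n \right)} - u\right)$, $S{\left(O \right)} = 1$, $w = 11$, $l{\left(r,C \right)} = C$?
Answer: $\frac{7226}{3} \approx 2408.7$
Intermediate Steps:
$u = - \frac{2}{3}$ ($u = 2 \left(- \frac{1}{3}\right) = - \frac{2}{3} \approx -0.66667$)
$d{\left(A,n \right)} = - \frac{34}{3}$ ($d{\left(A,n \right)} = 7 - 11 \left(1 - - \frac{2}{3}\right) = 7 - 11 \left(1 + \frac{2}{3}\right) = 7 - 11 \cdot \frac{5}{3} = 7 - \frac{55}{3} = - \frac{34}{3}$)
$\left(l{\left(160,48 \right)} + 2372\right) + d{\left(93,6 - 6 \right)} = \left(48 + 2372\right) - \frac{34}{3} = 2420 - \frac{34}{3} = \frac{7226}{3}$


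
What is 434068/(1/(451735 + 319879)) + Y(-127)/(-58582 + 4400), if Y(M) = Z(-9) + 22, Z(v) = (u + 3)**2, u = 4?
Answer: 18147336866734793/54182 ≈ 3.3493e+11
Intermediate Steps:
Z(v) = 49 (Z(v) = (4 + 3)**2 = 7**2 = 49)
Y(M) = 71 (Y(M) = 49 + 22 = 71)
434068/(1/(451735 + 319879)) + Y(-127)/(-58582 + 4400) = 434068/(1/(451735 + 319879)) + 71/(-58582 + 4400) = 434068/(1/771614) + 71/(-54182) = 434068/(1/771614) + 71*(-1/54182) = 434068*771614 - 71/54182 = 334932945752 - 71/54182 = 18147336866734793/54182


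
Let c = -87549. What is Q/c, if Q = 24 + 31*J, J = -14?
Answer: 410/87549 ≈ 0.0046831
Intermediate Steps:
Q = -410 (Q = 24 + 31*(-14) = 24 - 434 = -410)
Q/c = -410/(-87549) = -410*(-1/87549) = 410/87549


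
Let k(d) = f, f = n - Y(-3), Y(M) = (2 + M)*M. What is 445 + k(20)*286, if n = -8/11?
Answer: -621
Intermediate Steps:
n = -8/11 (n = -8*1/11 = -8/11 ≈ -0.72727)
Y(M) = M*(2 + M)
f = -41/11 (f = -8/11 - (-3)*(2 - 3) = -8/11 - (-3)*(-1) = -8/11 - 1*3 = -8/11 - 3 = -41/11 ≈ -3.7273)
k(d) = -41/11
445 + k(20)*286 = 445 - 41/11*286 = 445 - 1066 = -621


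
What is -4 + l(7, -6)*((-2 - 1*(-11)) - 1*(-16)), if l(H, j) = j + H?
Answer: 21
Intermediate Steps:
l(H, j) = H + j
-4 + l(7, -6)*((-2 - 1*(-11)) - 1*(-16)) = -4 + (7 - 6)*((-2 - 1*(-11)) - 1*(-16)) = -4 + 1*((-2 + 11) + 16) = -4 + 1*(9 + 16) = -4 + 1*25 = -4 + 25 = 21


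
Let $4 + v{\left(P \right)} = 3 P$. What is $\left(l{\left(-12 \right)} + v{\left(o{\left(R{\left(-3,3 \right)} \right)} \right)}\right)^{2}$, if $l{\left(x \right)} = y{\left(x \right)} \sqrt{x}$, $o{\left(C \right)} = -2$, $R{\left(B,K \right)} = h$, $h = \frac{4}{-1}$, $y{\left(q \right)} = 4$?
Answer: $-92 - 160 i \sqrt{3} \approx -92.0 - 277.13 i$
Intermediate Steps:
$h = -4$ ($h = 4 \left(-1\right) = -4$)
$R{\left(B,K \right)} = -4$
$v{\left(P \right)} = -4 + 3 P$
$l{\left(x \right)} = 4 \sqrt{x}$
$\left(l{\left(-12 \right)} + v{\left(o{\left(R{\left(-3,3 \right)} \right)} \right)}\right)^{2} = \left(4 \sqrt{-12} + \left(-4 + 3 \left(-2\right)\right)\right)^{2} = \left(4 \cdot 2 i \sqrt{3} - 10\right)^{2} = \left(8 i \sqrt{3} - 10\right)^{2} = \left(-10 + 8 i \sqrt{3}\right)^{2}$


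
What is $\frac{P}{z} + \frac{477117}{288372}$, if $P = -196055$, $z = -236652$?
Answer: $\frac{7060311031}{2843492106} \approx 2.483$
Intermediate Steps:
$\frac{P}{z} + \frac{477117}{288372} = - \frac{196055}{-236652} + \frac{477117}{288372} = \left(-196055\right) \left(- \frac{1}{236652}\right) + 477117 \cdot \frac{1}{288372} = \frac{196055}{236652} + \frac{159039}{96124} = \frac{7060311031}{2843492106}$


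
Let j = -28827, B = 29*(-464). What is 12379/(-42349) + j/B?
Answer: 1054222799/569848144 ≈ 1.8500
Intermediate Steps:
B = -13456
12379/(-42349) + j/B = 12379/(-42349) - 28827/(-13456) = 12379*(-1/42349) - 28827*(-1/13456) = -12379/42349 + 28827/13456 = 1054222799/569848144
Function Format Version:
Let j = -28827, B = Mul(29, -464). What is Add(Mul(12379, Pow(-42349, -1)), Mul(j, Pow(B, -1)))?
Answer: Rational(1054222799, 569848144) ≈ 1.8500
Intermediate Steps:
B = -13456
Add(Mul(12379, Pow(-42349, -1)), Mul(j, Pow(B, -1))) = Add(Mul(12379, Pow(-42349, -1)), Mul(-28827, Pow(-13456, -1))) = Add(Mul(12379, Rational(-1, 42349)), Mul(-28827, Rational(-1, 13456))) = Add(Rational(-12379, 42349), Rational(28827, 13456)) = Rational(1054222799, 569848144)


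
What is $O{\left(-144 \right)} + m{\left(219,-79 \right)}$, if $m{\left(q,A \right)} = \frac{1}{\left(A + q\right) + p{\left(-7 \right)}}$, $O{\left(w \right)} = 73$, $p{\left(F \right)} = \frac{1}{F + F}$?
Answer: $\frac{143021}{1959} \approx 73.007$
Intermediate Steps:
$p{\left(F \right)} = \frac{1}{2 F}$
$m{\left(q,A \right)} = \frac{1}{- \frac{1}{14} + A + q}$ ($m{\left(q,A \right)} = \frac{1}{\left(A + q\right) + \frac{1}{2 \left(-7\right)}} = \frac{1}{\left(A + q\right) + \frac{1}{2} \left(- \frac{1}{7}\right)} = \frac{1}{\left(A + q\right) - \frac{1}{14}} = \frac{1}{- \frac{1}{14} + A + q}$)
$O{\left(-144 \right)} + m{\left(219,-79 \right)} = 73 + \frac{14}{-1 + 14 \left(-79\right) + 14 \cdot 219} = 73 + \frac{14}{-1 - 1106 + 3066} = 73 + \frac{14}{1959} = \frac{143021}{1959}$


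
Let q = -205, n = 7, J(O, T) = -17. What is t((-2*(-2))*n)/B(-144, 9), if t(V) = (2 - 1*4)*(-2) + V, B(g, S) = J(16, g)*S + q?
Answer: -16/179 ≈ -0.089386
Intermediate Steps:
B(g, S) = -205 - 17*S (B(g, S) = -17*S - 205 = -205 - 17*S)
t(V) = 4 + V (t(V) = (2 - 4)*(-2) + V = -2*(-2) + V = 4 + V)
t((-2*(-2))*n)/B(-144, 9) = (4 - 2*(-2)*7)/(-205 - 17*9) = (4 + 4*7)/(-205 - 153) = (4 + 28)/(-358) = 32*(-1/358) = -16/179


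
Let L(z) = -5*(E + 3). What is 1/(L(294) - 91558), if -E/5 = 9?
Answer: -1/91348 ≈ -1.0947e-5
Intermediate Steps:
E = -45 (E = -5*9 = -45)
L(z) = 210 (L(z) = -5*(-45 + 3) = -5*(-42) = 210)
1/(L(294) - 91558) = 1/(210 - 91558) = 1/(-91348) = -1/91348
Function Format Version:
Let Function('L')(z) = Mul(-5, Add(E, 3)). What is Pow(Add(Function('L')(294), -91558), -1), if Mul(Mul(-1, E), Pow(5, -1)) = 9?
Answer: Rational(-1, 91348) ≈ -1.0947e-5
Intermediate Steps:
E = -45 (E = Mul(-5, 9) = -45)
Function('L')(z) = 210 (Function('L')(z) = Mul(-5, Add(-45, 3)) = Mul(-5, -42) = 210)
Pow(Add(Function('L')(294), -91558), -1) = Pow(Add(210, -91558), -1) = Pow(-91348, -1) = Rational(-1, 91348)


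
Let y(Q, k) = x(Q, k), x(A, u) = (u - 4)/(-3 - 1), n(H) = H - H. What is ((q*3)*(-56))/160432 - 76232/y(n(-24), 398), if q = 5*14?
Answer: 1528611733/1975319 ≈ 773.86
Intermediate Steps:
n(H) = 0
q = 70
x(A, u) = 1 - u/4 (x(A, u) = (-4 + u)/(-4) = (-4 + u)*(-¼) = 1 - u/4)
y(Q, k) = 1 - k/4
((q*3)*(-56))/160432 - 76232/y(n(-24), 398) = ((70*3)*(-56))/160432 - 76232/(1 - ¼*398) = (210*(-56))*(1/160432) - 76232/(1 - 199/2) = -11760*1/160432 - 76232/(-197/2) = -735/10027 - 76232*(-2/197) = -735/10027 + 152464/197 = 1528611733/1975319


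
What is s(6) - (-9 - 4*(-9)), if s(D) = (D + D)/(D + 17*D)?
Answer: -242/9 ≈ -26.889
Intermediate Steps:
s(D) = ⅑ (s(D) = (2*D)/((18*D)) = (2*D)*(1/(18*D)) = ⅑)
s(6) - (-9 - 4*(-9)) = ⅑ - (-9 - 4*(-9)) = ⅑ - (-9 + 36) = ⅑ - 1*27 = ⅑ - 27 = -242/9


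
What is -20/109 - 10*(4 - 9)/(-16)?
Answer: -2885/872 ≈ -3.3085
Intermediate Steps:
-20/109 - 10*(4 - 9)/(-16) = -20*1/109 - 10*(-5)*(-1/16) = -20/109 + 50*(-1/16) = -20/109 - 25/8 = -2885/872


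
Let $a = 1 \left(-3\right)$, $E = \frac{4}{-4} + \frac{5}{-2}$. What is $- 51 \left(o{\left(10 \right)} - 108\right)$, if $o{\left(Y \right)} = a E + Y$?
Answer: $\frac{8925}{2} \approx 4462.5$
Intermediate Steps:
$E = - \frac{7}{2}$ ($E = 4 \left(- \frac{1}{4}\right) + 5 \left(- \frac{1}{2}\right) = -1 - \frac{5}{2} = - \frac{7}{2} \approx -3.5$)
$a = -3$
$o{\left(Y \right)} = \frac{21}{2} + Y$ ($o{\left(Y \right)} = \left(-3\right) \left(- \frac{7}{2}\right) + Y = \frac{21}{2} + Y$)
$- 51 \left(o{\left(10 \right)} - 108\right) = - 51 \left(\left(\frac{21}{2} + 10\right) - 108\right) = - 51 \left(\frac{41}{2} - 108\right) = \left(-51\right) \left(- \frac{175}{2}\right) = \frac{8925}{2}$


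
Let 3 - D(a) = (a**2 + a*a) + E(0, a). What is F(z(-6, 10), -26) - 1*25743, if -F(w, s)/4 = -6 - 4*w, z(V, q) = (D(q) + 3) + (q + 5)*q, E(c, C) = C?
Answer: -26583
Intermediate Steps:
D(a) = 3 - a - 2*a**2 (D(a) = 3 - ((a**2 + a*a) + a) = 3 - ((a**2 + a**2) + a) = 3 - (2*a**2 + a) = 3 - (a + 2*a**2) = 3 + (-a - 2*a**2) = 3 - a - 2*a**2)
z(V, q) = 6 - q - 2*q**2 + q*(5 + q) (z(V, q) = ((3 - q - 2*q**2) + 3) + (q + 5)*q = (6 - q - 2*q**2) + (5 + q)*q = (6 - q - 2*q**2) + q*(5 + q) = 6 - q - 2*q**2 + q*(5 + q))
F(w, s) = 24 + 16*w (F(w, s) = -4*(-6 - 4*w) = 24 + 16*w)
F(z(-6, 10), -26) - 1*25743 = (24 + 16*(6 - 1*10**2 + 4*10)) - 1*25743 = (24 + 16*(6 - 1*100 + 40)) - 25743 = (24 + 16*(6 - 100 + 40)) - 25743 = (24 + 16*(-54)) - 25743 = (24 - 864) - 25743 = -840 - 25743 = -26583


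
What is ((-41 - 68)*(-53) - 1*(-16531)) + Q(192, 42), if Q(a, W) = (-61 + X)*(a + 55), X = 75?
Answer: 25766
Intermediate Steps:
Q(a, W) = 770 + 14*a (Q(a, W) = (-61 + 75)*(a + 55) = 14*(55 + a) = 770 + 14*a)
((-41 - 68)*(-53) - 1*(-16531)) + Q(192, 42) = ((-41 - 68)*(-53) - 1*(-16531)) + (770 + 14*192) = (-109*(-53) + 16531) + (770 + 2688) = (5777 + 16531) + 3458 = 22308 + 3458 = 25766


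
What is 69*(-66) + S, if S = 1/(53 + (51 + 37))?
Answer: -642113/141 ≈ -4554.0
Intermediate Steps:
S = 1/141 (S = 1/(53 + 88) = 1/141 ≈ 0.0070922)
69*(-66) + S = 69*(-66) + 1/141 = -4554 + 1/141 = -642113/141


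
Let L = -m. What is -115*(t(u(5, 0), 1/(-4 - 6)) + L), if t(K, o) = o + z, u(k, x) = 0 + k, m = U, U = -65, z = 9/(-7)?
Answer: -102419/14 ≈ -7315.6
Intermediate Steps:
z = -9/7 (z = 9*(-⅐) = -9/7 ≈ -1.2857)
m = -65
u(k, x) = k
t(K, o) = -9/7 + o (t(K, o) = o - 9/7 = -9/7 + o)
L = 65 (L = -1*(-65) = 65)
-115*(t(u(5, 0), 1/(-4 - 6)) + L) = -115*((-9/7 + 1/(-4 - 6)) + 65) = -115*((-9/7 + 1/(-10)) + 65) = -115*((-9/7 - ⅒) + 65) = -115*(-97/70 + 65) = -115*4453/70 = -102419/14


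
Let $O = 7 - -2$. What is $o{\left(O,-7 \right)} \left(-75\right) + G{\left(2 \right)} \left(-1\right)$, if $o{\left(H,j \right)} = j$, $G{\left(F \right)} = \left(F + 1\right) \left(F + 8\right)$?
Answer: $495$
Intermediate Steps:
$G{\left(F \right)} = \left(1 + F\right) \left(8 + F\right)$
$O = 9$ ($O = 7 + 2 = 9$)
$o{\left(O,-7 \right)} \left(-75\right) + G{\left(2 \right)} \left(-1\right) = \left(-7\right) \left(-75\right) + \left(8 + 2^{2} + 9 \cdot 2\right) \left(-1\right) = 525 + \left(8 + 4 + 18\right) \left(-1\right) = 525 + 30 \left(-1\right) = 525 - 30 = 495$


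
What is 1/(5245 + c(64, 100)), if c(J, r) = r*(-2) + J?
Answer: 1/5109 ≈ 0.00019573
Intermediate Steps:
c(J, r) = J - 2*r (c(J, r) = -2*r + J = J - 2*r)
1/(5245 + c(64, 100)) = 1/(5245 + (64 - 2*100)) = 1/(5245 + (64 - 200)) = 1/(5245 - 136) = 1/5109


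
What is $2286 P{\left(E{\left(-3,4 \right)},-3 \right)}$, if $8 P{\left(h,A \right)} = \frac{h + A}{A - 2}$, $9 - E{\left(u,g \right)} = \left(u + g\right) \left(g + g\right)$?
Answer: $\frac{1143}{10} \approx 114.3$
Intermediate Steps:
$E{\left(u,g \right)} = 9 - 2 g \left(g + u\right)$ ($E{\left(u,g \right)} = 9 - \left(u + g\right) \left(g + g\right) = 9 - \left(g + u\right) 2 g = 9 - 2 g \left(g + u\right)$)
$P{\left(h,A \right)} = \frac{A + h}{8 \left(-2 + A\right)}$ ($P{\left(h,A \right)} = \frac{\left(h + A\right) \frac{1}{A - 2}}{8} = \frac{\left(A + h\right) \frac{1}{-2 + A}}{8} = \frac{\frac{1}{-2 + A} \left(A + h\right)}{8} = \frac{A + h}{8 \left(-2 + A\right)}$)
$2286 P{\left(E{\left(-3,4 \right)},-3 \right)} = 2286 \frac{-3 - \left(-9 - 24 + 32\right)}{8 \left(-2 - 3\right)} = 2286 \frac{-3 + \left(9 - 32 + 24\right)}{8 \left(-5\right)} = 2286 \cdot \frac{1}{8} \left(- \frac{1}{5}\right) \left(-3 + \left(9 - 32 + 24\right)\right) = 2286 \cdot \frac{1}{8} \left(- \frac{1}{5}\right) \left(-3 + 1\right) = 2286 \cdot \frac{1}{8} \left(- \frac{1}{5}\right) \left(-2\right) = 2286 \cdot \frac{1}{20} = \frac{1143}{10}$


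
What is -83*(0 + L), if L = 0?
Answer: 0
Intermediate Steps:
-83*(0 + L) = -83*(0 + 0) = -83*0 = 0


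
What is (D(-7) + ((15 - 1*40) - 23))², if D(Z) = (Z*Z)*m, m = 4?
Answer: 21904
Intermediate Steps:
D(Z) = 4*Z² (D(Z) = (Z*Z)*4 = Z²*4 = 4*Z²)
(D(-7) + ((15 - 1*40) - 23))² = (4*(-7)² + ((15 - 1*40) - 23))² = (4*49 + ((15 - 40) - 23))² = (196 + (-25 - 23))² = (196 - 48)² = 148² = 21904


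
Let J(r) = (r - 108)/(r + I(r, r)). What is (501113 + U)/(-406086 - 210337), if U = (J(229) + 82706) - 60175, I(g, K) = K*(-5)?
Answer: -479657783/564643468 ≈ -0.84949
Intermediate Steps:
I(g, K) = -5*K
J(r) = -(-108 + r)/(4*r) (J(r) = (r - 108)/(r - 5*r) = (-108 + r)/((-4*r)) = (-108 + r)*(-1/(4*r)) = -(-108 + r)/(4*r))
U = 20638275/916 (U = ((1/4)*(108 - 1*229)/229 + 82706) - 60175 = ((1/4)*(1/229)*(108 - 229) + 82706) - 60175 = ((1/4)*(1/229)*(-121) + 82706) - 60175 = (-121/916 + 82706) - 60175 = 75758575/916 - 60175 = 20638275/916 ≈ 22531.)
(501113 + U)/(-406086 - 210337) = (501113 + 20638275/916)/(-406086 - 210337) = (479657783/916)/(-616423) = (479657783/916)*(-1/616423) = -479657783/564643468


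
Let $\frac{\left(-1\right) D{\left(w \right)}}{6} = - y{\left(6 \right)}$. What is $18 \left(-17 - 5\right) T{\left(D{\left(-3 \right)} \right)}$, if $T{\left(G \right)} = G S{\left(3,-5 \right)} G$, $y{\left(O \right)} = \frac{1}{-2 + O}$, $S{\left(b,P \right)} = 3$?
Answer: $-2673$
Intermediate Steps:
$D{\left(w \right)} = \frac{3}{2}$ ($D{\left(w \right)} = - 6 \left(- \frac{1}{-2 + 6}\right) = - 6 \left(- \frac{1}{4}\right) = - 6 \left(\left(-1\right) \frac{1}{4}\right) = \left(-6\right) \left(- \frac{1}{4}\right) = \frac{3}{2}$)
$T{\left(G \right)} = 3 G^{2}$ ($T{\left(G \right)} = G 3 G = 3 G G = 3 G^{2}$)
$18 \left(-17 - 5\right) T{\left(D{\left(-3 \right)} \right)} = 18 \left(-17 - 5\right) 3 \left(\frac{3}{2}\right)^{2} = 18 \left(-22\right) 3 \cdot \frac{9}{4} = \left(-396\right) \frac{27}{4} = -2673$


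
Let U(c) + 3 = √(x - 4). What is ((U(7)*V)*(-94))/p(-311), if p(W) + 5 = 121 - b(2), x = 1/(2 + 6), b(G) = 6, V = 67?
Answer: 9447/55 - 3149*I*√62/220 ≈ 171.76 - 112.71*I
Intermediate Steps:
x = ⅛ (x = 1/8 = ⅛ ≈ 0.12500)
p(W) = 110 (p(W) = -5 + (121 - 1*6) = -5 + (121 - 6) = -5 + 115 = 110)
U(c) = -3 + I*√62/4 (U(c) = -3 + √(⅛ - 4) = -3 + √(-31/8) = -3 + I*√62/4)
((U(7)*V)*(-94))/p(-311) = (((-3 + I*√62/4)*67)*(-94))/110 = ((-201 + 67*I*√62/4)*(-94))*(1/110) = (18894 - 3149*I*√62/2)*(1/110) = 9447/55 - 3149*I*√62/220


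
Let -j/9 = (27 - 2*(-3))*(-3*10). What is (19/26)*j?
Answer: 84645/13 ≈ 6511.2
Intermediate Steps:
j = 8910 (j = -9*(27 - 2*(-3))*(-3*10) = -9*(27 + 6)*(-30) = -297*(-30) = -9*(-990) = 8910)
(19/26)*j = (19/26)*8910 = 84645/13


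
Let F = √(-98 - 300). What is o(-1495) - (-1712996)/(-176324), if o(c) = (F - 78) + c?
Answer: -69767662/44081 + I*√398 ≈ -1582.7 + 19.95*I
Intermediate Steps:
F = I*√398 (F = √(-398) = I*√398 ≈ 19.95*I)
o(c) = -78 + c + I*√398 (o(c) = (I*√398 - 78) + c = (-78 + I*√398) + c = -78 + c + I*√398)
o(-1495) - (-1712996)/(-176324) = (-78 - 1495 + I*√398) - (-1712996)/(-176324) = (-1573 + I*√398) - (-1712996)*(-1)/176324 = (-1573 + I*√398) - 1*428249/44081 = (-1573 + I*√398) - 428249/44081 = -69767662/44081 + I*√398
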